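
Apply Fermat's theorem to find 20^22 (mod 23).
By Fermat's Little Theorem, 20^{22} ≡ 1 (mod 23) since 23 is prime and gcd(20, 23) = 1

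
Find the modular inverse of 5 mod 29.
Since 29 is prime, by Fermat 5^(-1) ≡ 5^{27} ≡ 6 (mod 29). Verify: 5 × 6 = 30 ≡ 1 (mod 29)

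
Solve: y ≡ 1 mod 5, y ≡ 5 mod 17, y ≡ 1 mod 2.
M = 5 × 17 × 2 = 170. M₁ = 34, y₁ ≡ 4 mod 5. M₂ = 10, y₂ ≡ 12 mod 17. M₃ = 85, y₃ ≡ 1 mod 2. y = 1×34×4 + 5×10×12 + 1×85×1 ≡ 141 mod 170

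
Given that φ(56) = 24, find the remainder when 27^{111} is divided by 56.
By Euler: 27^{24} ≡ 1 mod 56 since gcd(27, 56) = 1. 111 = 4×24 + 15. So 27^{111} ≡ 27^{15} ≡ 27 mod 56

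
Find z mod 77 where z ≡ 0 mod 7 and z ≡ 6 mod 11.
M = 7 × 11 = 77. M₁ = 11, y₁ ≡ 2 mod 7. M₂ = 7, y₂ ≡ 8 mod 11. z = 0×11×2 + 6×7×8 ≡ 28 mod 77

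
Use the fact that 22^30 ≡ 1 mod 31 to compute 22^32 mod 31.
By Fermat: 22^{30} ≡ 1 mod 31. So 22^{32} = 22^{30} · 22^{2} ≡ 22^{2} ≡ 19 mod 31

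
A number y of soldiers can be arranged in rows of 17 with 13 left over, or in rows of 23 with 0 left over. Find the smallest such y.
M = 17 × 23 = 391. M₁ = 23, y₁ ≡ 3 mod 17. M₂ = 17, y₂ ≡ 19 mod 23. y = 13×23×3 + 0×17×19 ≡ 115 mod 391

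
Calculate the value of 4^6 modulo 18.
By repeated squaring mod 18: 4^{1}≡4, 4^{2}≡16, 4^{4}≡4. Then 4^{6} = 4^{4+2} ≡ 4 × 16 ≡ 10 mod 18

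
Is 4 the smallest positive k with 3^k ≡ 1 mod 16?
Powers of 3 mod 16: 3^1≡3, 3^2≡9, 3^3≡11, 3^4≡1. First k with 3^k≡1 is k=4. Yes, ord_16(3) = 4.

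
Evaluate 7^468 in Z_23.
Using Fermat: 7^{22} ≡ 1 (mod 23). 468 ≡ 6 (mod 22). So 7^{468} ≡ 7^{6} ≡ 4 (mod 23)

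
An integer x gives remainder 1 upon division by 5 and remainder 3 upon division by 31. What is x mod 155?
M = 5 × 31 = 155. M₁ = 31, y₁ ≡ 1 mod 5. M₂ = 5, y₂ ≡ 25 mod 31. x = 1×31×1 + 3×5×25 ≡ 96 mod 155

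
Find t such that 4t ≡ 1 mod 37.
Since 37 is prime, by Fermat 4^(-1) ≡ 4^{35} ≡ 28 mod 37. Verify: 4 × 28 = 112 ≡ 1 mod 37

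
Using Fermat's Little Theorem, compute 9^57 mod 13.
By Fermat: 9^{12} ≡ 1 (mod 13). 57 = 4×12 + 9. So 9^{57} ≡ 9^{9} ≡ 1 (mod 13)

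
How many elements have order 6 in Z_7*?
Number of primitive roots mod 7 = φ(p-1) = φ(6) = 2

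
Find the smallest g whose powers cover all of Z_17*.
g = 3. Powers: [3, 9, 10, 13, 5, 15, 11, 16, 14, 8, ...] generates all 16 non-zero residues.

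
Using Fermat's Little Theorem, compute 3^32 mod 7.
By Fermat: 3^{6} ≡ 1 mod 7. 32 = 5×6 + 2. So 3^{32} ≡ 3^{2} ≡ 2 mod 7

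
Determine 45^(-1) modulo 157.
Since 157 is prime, by Fermat 45^(-1) ≡ 45^{155} ≡ 7 (mod 157). Verify: 45 × 7 = 315 ≡ 1 (mod 157)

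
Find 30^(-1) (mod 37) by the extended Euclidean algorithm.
Extended GCD: 30(-16) + 37(13) = 1. So 30^(-1) ≡ -16 ≡ 21 (mod 37). Verify: 30 × 21 = 630 ≡ 1 (mod 37)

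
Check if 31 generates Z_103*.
31^{34} ≡ 1 (mod 103) and 34 < 102, so ord_103(31) = 34 ≠ 102 and 31 is not a primitive root.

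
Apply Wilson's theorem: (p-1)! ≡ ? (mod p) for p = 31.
By Wilson's theorem, (30)! ≡ -1 ≡ 30 (mod 31)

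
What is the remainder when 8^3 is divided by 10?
8^{3} = 512 ≡ 2 mod 10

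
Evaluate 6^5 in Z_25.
By repeated squaring (mod 25): 6^{1}≡6, 6^{2}≡11, 6^{4}≡21. Then 6^{5} = 6^{4+1} ≡ 21 × 6 ≡ 1 (mod 25)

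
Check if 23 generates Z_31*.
23^{10} ≡ 1 (mod 31) and 10 < 30, so ord_31(23) = 10 ≠ 30 and 23 is not a primitive root.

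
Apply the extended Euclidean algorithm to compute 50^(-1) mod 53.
Extended GCD: 50(-18) + 53(17) = 1. So 50^(-1) ≡ -18 ≡ 35 mod 53. Verify: 50 × 35 = 1750 ≡ 1 mod 53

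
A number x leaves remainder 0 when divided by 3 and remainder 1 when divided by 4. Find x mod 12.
M = 3 × 4 = 12. M₁ = 4, y₁ ≡ 1 mod 3. M₂ = 3, y₂ ≡ 3 mod 4. x = 0×4×1 + 1×3×3 ≡ 9 mod 12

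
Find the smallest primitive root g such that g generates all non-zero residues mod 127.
g = 3. For each prime q|126: 3^{63}≡126, 3^{42}≡107, 3^{18}≡4, none ≡ 1, so ord_127(3) = 126 and 3 is a primitive root.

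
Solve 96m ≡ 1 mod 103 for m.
Since 103 is prime, by Fermat 96^(-1) ≡ 96^{101} ≡ 44 mod 103. Verify: 96 × 44 = 4224 ≡ 1 mod 103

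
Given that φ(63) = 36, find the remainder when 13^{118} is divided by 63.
By Euler: 13^{36} ≡ 1 (mod 63) since gcd(13, 63) = 1. 118 = 3×36 + 10. So 13^{118} ≡ 13^{10} ≡ 22 (mod 63)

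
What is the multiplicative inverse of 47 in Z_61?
Since 61 is prime, by Fermat 47^(-1) ≡ 47^{59} ≡ 13 (mod 61). Verify: 47 × 13 = 611 ≡ 1 (mod 61)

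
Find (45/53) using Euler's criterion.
(45/53) = 45^{26} mod 53 = -1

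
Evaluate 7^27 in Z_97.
By repeated squaring mod 97: 7^{1}≡7, 7^{2}≡49, 7^{4}≡73, 7^{8}≡91, 7^{16}≡36. Then 7^{27} = 7^{16+8+2+1} ≡ 36 × 91 × 49 × 7 ≡ 20 mod 97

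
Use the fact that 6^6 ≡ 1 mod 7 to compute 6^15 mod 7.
By Fermat: 6^{6} ≡ 1 mod 7. 15 = 2×6 + 3. So 6^{15} ≡ 6^{3} ≡ 6 mod 7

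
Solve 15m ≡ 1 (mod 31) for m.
Since 31 is prime, by Fermat 15^(-1) ≡ 15^{29} ≡ 29 (mod 31). Verify: 15 × 29 = 435 ≡ 1 (mod 31)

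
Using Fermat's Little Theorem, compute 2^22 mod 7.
By Fermat: 2^{6} ≡ 1 (mod 7). 22 = 3×6 + 4. So 2^{22} ≡ 2^{4} ≡ 2 (mod 7)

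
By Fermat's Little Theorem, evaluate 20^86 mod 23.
By Fermat: 20^{22} ≡ 1 (mod 23). 86 = 3×22 + 20. So 20^{86} ≡ 20^{20} ≡ 18 (mod 23)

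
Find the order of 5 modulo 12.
Powers of 5 mod 12: 5^1≡5, 5^2≡1. Order = 2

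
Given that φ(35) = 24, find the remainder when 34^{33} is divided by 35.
By Euler: 34^{24} ≡ 1 mod 35 since gcd(34, 35) = 1. 33 = 1×24 + 9. So 34^{33} ≡ 34^{9} ≡ 34 mod 35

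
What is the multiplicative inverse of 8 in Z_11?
Since 11 is prime, by Fermat 8^(-1) ≡ 8^{9} ≡ 7 mod 11. Verify: 8 × 7 = 56 ≡ 1 mod 11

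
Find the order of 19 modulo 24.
Powers of 19 mod 24: 19^1≡19, 19^2≡1. Order = 2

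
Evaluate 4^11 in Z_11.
Using Fermat: 4^{10} ≡ 1 mod 11. 11 ≡ 1 mod 10. So 4^{11} ≡ 4^{1} ≡ 4 mod 11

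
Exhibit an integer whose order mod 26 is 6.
17 has order 6 mod 26 since 17^{6} ≡ 1 (mod 26) and no smaller power works.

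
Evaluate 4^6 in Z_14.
By repeated squaring (mod 14): 4^{1}≡4, 4^{2}≡2, 4^{4}≡4. Then 4^{6} = 4^{4+2} ≡ 4 × 2 ≡ 8 (mod 14)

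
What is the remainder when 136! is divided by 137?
By Wilson's theorem, (136)! ≡ -1 ≡ 136 mod 137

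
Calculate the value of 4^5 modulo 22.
By repeated squaring (mod 22): 4^{1}≡4, 4^{2}≡16, 4^{4}≡14. Then 4^{5} = 4^{4+1} ≡ 14 × 4 ≡ 12 (mod 22)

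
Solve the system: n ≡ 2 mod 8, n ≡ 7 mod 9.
M = 8 × 9 = 72. M₁ = 9, y₁ ≡ 1 mod 8. M₂ = 8, y₂ ≡ 8 mod 9. n = 2×9×1 + 7×8×8 ≡ 34 mod 72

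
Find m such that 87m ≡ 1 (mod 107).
Since 107 is prime, by Fermat 87^(-1) ≡ 87^{105} ≡ 16 (mod 107). Verify: 87 × 16 = 1392 ≡ 1 (mod 107)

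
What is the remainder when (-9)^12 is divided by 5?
Using Fermat: (-9)^{4} ≡ 1 (mod 5). 12 ≡ 0 (mod 4). So (-9)^{12} ≡ (-9)^{0} ≡ 1 (mod 5)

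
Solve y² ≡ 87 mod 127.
The square roots of 87 mod 127 are 50 and 77. Verify: 50² = 2500 ≡ 87 mod 127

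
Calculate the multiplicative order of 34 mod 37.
Powers of 34 mod 37: 34^1≡34, 34^2≡9, 34^3≡10, 34^4≡7, 34^5≡16, 34^6≡26, 34^7≡33, 34^8≡12, 34^9≡1. Order = 9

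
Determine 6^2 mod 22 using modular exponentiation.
6^{2} = 36 ≡ 14 (mod 22)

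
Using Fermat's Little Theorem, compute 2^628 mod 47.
By Fermat: 2^{46} ≡ 1 (mod 47). 628 ≡ 30 (mod 46). So 2^{628} ≡ 2^{30} ≡ 34 (mod 47)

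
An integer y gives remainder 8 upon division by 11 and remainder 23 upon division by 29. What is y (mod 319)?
M = 11 × 29 = 319. M₁ = 29, y₁ ≡ 8 (mod 11). M₂ = 11, y₂ ≡ 8 (mod 29). y = 8×29×8 + 23×11×8 ≡ 52 (mod 319)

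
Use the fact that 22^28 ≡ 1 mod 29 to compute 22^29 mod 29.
By Fermat: 22^{28} ≡ 1 mod 29. So 22^{29} = 22^{28} · 22^{1} ≡ 22^{1} ≡ 22 mod 29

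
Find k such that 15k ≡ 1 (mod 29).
Since 29 is prime, by Fermat 15^(-1) ≡ 15^{27} ≡ 2 (mod 29). Verify: 15 × 2 = 30 ≡ 1 (mod 29)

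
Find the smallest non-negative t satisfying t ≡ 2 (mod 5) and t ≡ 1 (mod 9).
M = 5 × 9 = 45. M₁ = 9, y₁ ≡ 4 (mod 5). M₂ = 5, y₂ ≡ 2 (mod 9). t = 2×9×4 + 1×5×2 ≡ 37 (mod 45)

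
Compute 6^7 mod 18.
By repeated squaring mod 18: 6^{1}≡6, 6^{2}≡0, 6^{4}≡0. Then 6^{7} = 6^{4+2+1} ≡ 0 × 0 × 6 ≡ 0 mod 18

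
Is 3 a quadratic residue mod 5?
By Euler's criterion: 3^{2} ≡ 4 mod 5. Since this equals -1 (≡ 4), 3 is not a QR.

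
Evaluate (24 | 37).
(24/37) = 24^{18} mod 37 = -1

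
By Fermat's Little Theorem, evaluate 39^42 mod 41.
By Fermat: 39^{40} ≡ 1 (mod 41). So 39^{42} = 39^{40} · 39^{2} ≡ 39^{2} ≡ 4 (mod 41)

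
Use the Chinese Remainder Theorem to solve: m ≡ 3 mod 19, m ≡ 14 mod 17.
M = 19 × 17 = 323. M₁ = 17, y₁ ≡ 9 mod 19. M₂ = 19, y₂ ≡ 9 mod 17. m = 3×17×9 + 14×19×9 ≡ 269 mod 323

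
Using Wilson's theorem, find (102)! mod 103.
By Wilson's theorem, (102)! ≡ -1 ≡ 102 (mod 103)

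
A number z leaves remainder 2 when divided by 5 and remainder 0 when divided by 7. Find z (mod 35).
M = 5 × 7 = 35. M₁ = 7, y₁ ≡ 3 (mod 5). M₂ = 5, y₂ ≡ 3 (mod 7). z = 2×7×3 + 0×5×3 ≡ 7 (mod 35)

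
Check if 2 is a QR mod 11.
By Euler's criterion: 2^{5} ≡ 10 mod 11. Since this equals -1 (≡ 10), 2 is not a QR.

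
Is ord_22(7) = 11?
Powers of 7 mod 22: 7^1≡7, 7^2≡5, 7^3≡13, 7^4≡3, 7^5≡21, 7^6≡15, 7^7≡17, 7^8≡9, 7^9≡19, 7^10≡1. Already 7^10≡1, so the order is 10 < 11. No, the actual order is 10.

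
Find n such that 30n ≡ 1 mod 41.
Since 41 is prime, by Fermat 30^(-1) ≡ 30^{39} ≡ 26 mod 41. Verify: 30 × 26 = 780 ≡ 1 mod 41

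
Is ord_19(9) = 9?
Powers of 9 mod 19: 9^1≡9, 9^2≡5, 9^3≡7, 9^4≡6, 9^5≡16, 9^6≡11, 9^7≡4, 9^8≡17, 9^9≡1. First k with 9^k≡1 is k=9. Yes, ord_19(9) = 9.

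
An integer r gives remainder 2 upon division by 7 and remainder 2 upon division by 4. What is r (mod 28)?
M = 7 × 4 = 28. M₁ = 4, y₁ ≡ 2 (mod 7). M₂ = 7, y₂ ≡ 3 (mod 4). r = 2×4×2 + 2×7×3 ≡ 2 (mod 28)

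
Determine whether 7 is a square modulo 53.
By Euler's criterion: 7^{26} ≡ 1 (mod 53). Since this equals 1, 7 is a QR.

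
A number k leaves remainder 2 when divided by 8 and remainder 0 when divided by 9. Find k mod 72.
M = 8 × 9 = 72. M₁ = 9, y₁ ≡ 1 mod 8. M₂ = 8, y₂ ≡ 8 mod 9. k = 2×9×1 + 0×8×8 ≡ 18 mod 72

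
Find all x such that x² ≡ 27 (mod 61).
The square roots of 27 mod 61 are 37 and 24. Verify: 37² = 1369 ≡ 27 (mod 61)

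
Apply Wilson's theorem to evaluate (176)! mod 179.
(178)! = (176)! × (177) × (178) ≡ -1 (mod 179). So (176)! ≡ -1 × [(178)(177)]^(-1) ≡ 89 (mod 179)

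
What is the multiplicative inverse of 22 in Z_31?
Since 31 is prime, by Fermat 22^(-1) ≡ 22^{29} ≡ 24 (mod 31). Verify: 22 × 24 = 528 ≡ 1 (mod 31)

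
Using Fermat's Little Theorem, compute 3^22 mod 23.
By Fermat's Little Theorem, 3^{22} ≡ 1 (mod 23) since 23 is prime and gcd(3, 23) = 1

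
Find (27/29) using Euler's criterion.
(27/29) = 27^{14} mod 29 = -1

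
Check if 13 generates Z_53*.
13^{13} ≡ 1 (mod 53) and 13 < 52, so ord_53(13) = 13 ≠ 52 and 13 is not a primitive root.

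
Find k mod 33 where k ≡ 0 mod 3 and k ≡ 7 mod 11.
M = 3 × 11 = 33. M₁ = 11, y₁ ≡ 2 mod 3. M₂ = 3, y₂ ≡ 4 mod 11. k = 0×11×2 + 7×3×4 ≡ 18 mod 33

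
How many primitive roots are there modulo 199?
Number of primitive roots mod 199 = φ(p-1) = φ(198) = 60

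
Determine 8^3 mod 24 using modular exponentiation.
8^{3} = 512 ≡ 8 (mod 24)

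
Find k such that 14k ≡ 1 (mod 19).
Since 19 is prime, by Fermat 14^(-1) ≡ 14^{17} ≡ 15 (mod 19). Verify: 14 × 15 = 210 ≡ 1 (mod 19)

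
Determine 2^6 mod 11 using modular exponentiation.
By repeated squaring mod 11: 2^{1}≡2, 2^{2}≡4, 2^{4}≡5. Then 2^{6} = 2^{4+2} ≡ 5 × 4 ≡ 9 mod 11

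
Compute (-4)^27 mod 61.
By repeated squaring mod 61: (-4)^{1}≡57, (-4)^{2}≡16, (-4)^{4}≡12, (-4)^{8}≡22, (-4)^{16}≡57. Then (-4)^{27} = (-4)^{16+8+2+1} ≡ 57 × 22 × 16 × 57 ≡ 20 mod 61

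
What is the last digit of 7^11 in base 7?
By repeated squaring mod 7: 7^{1}≡0, 7^{2}≡0, 7^{4}≡0, 7^{8}≡0. Then 7^{11} = 7^{8+2+1} ≡ 0 × 0 × 0 ≡ 0 mod 7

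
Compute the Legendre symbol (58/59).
(58/59) = 58^{29} mod 59 = -1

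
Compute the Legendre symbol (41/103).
(41/103) = 41^{51} mod 103 = 1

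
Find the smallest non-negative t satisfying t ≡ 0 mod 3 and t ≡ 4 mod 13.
M = 3 × 13 = 39. M₁ = 13, y₁ ≡ 1 mod 3. M₂ = 3, y₂ ≡ 9 mod 13. t = 0×13×1 + 4×3×9 ≡ 30 mod 39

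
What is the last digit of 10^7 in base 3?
Using Fermat: 10^{2} ≡ 1 mod 3. 7 ≡ 1 mod 2. So 10^{7} ≡ 10^{1} ≡ 1 mod 3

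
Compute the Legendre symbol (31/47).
(31/47) = 31^{23} mod 47 = -1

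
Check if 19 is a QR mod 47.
By Euler's criterion: 19^{23} ≡ 46 (mod 47). Since this equals -1 (≡ 46), 19 is not a QR.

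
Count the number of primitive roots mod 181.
Number of primitive roots mod 181 = φ(p-1) = φ(180) = 48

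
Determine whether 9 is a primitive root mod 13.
9^{3} ≡ 1 (mod 13) and 3 < 12, so ord_13(9) = 3 ≠ 12 and 9 is not a primitive root.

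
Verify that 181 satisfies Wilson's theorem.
(180)! mod 181 = 180. Since this equals -1 mod 181, Wilson confirms 181 is prime.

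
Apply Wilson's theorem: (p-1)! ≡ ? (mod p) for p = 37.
By Wilson's theorem, (36)! ≡ -1 ≡ 36 mod 37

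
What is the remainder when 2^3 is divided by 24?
2^{3} = 8 ≡ 8 (mod 24)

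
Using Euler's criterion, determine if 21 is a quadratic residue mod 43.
By Euler's criterion: 21^{21} ≡ 1 mod 43. Since this equals 1, 21 is a QR.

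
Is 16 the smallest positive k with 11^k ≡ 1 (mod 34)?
Powers of 11 mod 34: 11^1≡11, 11^2≡19, 11^3≡5, 11^4≡21, 11^5≡27, 11^6≡25, 11^7≡3, 11^8≡33, 11^9≡23, 11^10≡15, 11^11≡29, 11^12≡13, 11^13≡7, 11^14≡9, 11^15≡31, 11^16≡1. First k with 11^k≡1 is k=16. Yes, ord_34(11) = 16.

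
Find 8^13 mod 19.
By repeated squaring mod 19: 8^{1}≡8, 8^{2}≡7, 8^{4}≡11, 8^{8}≡7. Then 8^{13} = 8^{8+4+1} ≡ 7 × 11 × 8 ≡ 8 mod 19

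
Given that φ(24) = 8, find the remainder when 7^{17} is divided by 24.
By Euler: 7^{8} ≡ 1 mod 24 since gcd(7, 24) = 1. 17 = 2×8 + 1. So 7^{17} ≡ 7^{1} ≡ 7 mod 24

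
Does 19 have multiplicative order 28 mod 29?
Powers of 19 mod 29: 19^1≡19, 19^2≡13, 19^3≡15, 19^4≡24, 19^5≡21, 19^6≡22, 19^7≡12, 19^8≡25, 19^9≡11, 19^10≡6, 19^11≡27, 19^12≡20, 19^13≡3, 19^14≡28, 19^15≡10, 19^16≡16, 19^17≡14, 19^18≡5, 19^19≡8, 19^20≡7, 19^21≡17, 19^22≡4, 19^23≡18, 19^24≡23, 19^25≡2, 19^26≡9, 19^27≡26, 19^28≡1. First k with 19^k≡1 is k=28. Yes, ord_29(19) = 28.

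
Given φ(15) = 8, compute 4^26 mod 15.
By Euler: 4^{8} ≡ 1 mod 15 since gcd(4, 15) = 1. 26 = 3×8 + 2. So 4^{26} ≡ 4^{2} ≡ 1 mod 15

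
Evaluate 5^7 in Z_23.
By repeated squaring (mod 23): 5^{1}≡5, 5^{2}≡2, 5^{4}≡4. Then 5^{7} = 5^{4+2+1} ≡ 4 × 2 × 5 ≡ 17 (mod 23)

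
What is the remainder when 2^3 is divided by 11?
2^{3} = 8 ≡ 8 mod 11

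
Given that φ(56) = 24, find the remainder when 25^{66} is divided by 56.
By Euler: 25^{24} ≡ 1 mod 56 since gcd(25, 56) = 1. 66 = 2×24 + 18. So 25^{66} ≡ 25^{18} ≡ 1 mod 56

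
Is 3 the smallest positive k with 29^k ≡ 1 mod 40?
Powers of 29 mod 40: 29^1≡29, 29^2≡1. Already 29^2≡1, so the order is 2 < 3. No, the actual order is 2.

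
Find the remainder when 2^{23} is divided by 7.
By Fermat: 2^{6} ≡ 1 (mod 7). 23 = 3×6 + 5. So 2^{23} ≡ 2^{5} ≡ 4 (mod 7)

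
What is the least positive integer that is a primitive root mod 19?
g = 2. For each prime q|18: 2^{9}≡18, 2^{6}≡7, none ≡ 1, so ord_19(2) = 18 and 2 is a primitive root.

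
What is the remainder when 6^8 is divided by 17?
By repeated squaring mod 17: 6^{1}≡6, 6^{2}≡2, 6^{4}≡4, 6^{8}≡16. So 6^{8} ≡ 16 mod 17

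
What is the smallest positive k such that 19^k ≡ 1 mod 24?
Powers of 19 mod 24: 19^1≡19, 19^2≡1. ord_24(19) = 2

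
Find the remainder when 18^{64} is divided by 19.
By Fermat: 18^{18} ≡ 1 (mod 19). 64 = 3×18 + 10. So 18^{64} ≡ 18^{10} ≡ 1 (mod 19)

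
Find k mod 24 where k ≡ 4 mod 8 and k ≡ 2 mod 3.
M = 8 × 3 = 24. M₁ = 3, y₁ ≡ 3 mod 8. M₂ = 8, y₂ ≡ 2 mod 3. k = 4×3×3 + 2×8×2 ≡ 20 mod 24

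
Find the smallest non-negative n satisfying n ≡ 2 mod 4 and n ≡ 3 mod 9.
M = 4 × 9 = 36. M₁ = 9, y₁ ≡ 1 mod 4. M₂ = 4, y₂ ≡ 7 mod 9. n = 2×9×1 + 3×4×7 ≡ 30 mod 36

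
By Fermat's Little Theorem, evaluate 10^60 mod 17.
By Fermat: 10^{16} ≡ 1 mod 17. 60 = 3×16 + 12. So 10^{60} ≡ 10^{12} ≡ 13 mod 17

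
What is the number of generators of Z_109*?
Number of primitive roots mod 109 = φ(p-1) = φ(108) = 36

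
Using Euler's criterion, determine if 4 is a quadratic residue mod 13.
By Euler's criterion: 4^{6} ≡ 1 (mod 13). Since this equals 1, 4 is a QR.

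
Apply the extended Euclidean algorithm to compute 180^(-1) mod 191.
Extended GCD: 180(52) + 191(-49) = 1. So 180^(-1) ≡ 52 (mod 191). Verify: 180 × 52 = 9360 ≡ 1 (mod 191)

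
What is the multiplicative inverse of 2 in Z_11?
Since 11 is prime, by Fermat 2^(-1) ≡ 2^{9} ≡ 6 (mod 11). Verify: 2 × 6 = 12 ≡ 1 (mod 11)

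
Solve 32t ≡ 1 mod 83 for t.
Since 83 is prime, by Fermat 32^(-1) ≡ 32^{81} ≡ 13 mod 83. Verify: 32 × 13 = 416 ≡ 1 mod 83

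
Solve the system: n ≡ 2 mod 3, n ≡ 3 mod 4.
M = 3 × 4 = 12. M₁ = 4, y₁ ≡ 1 mod 3. M₂ = 3, y₂ ≡ 3 mod 4. n = 2×4×1 + 3×3×3 ≡ 11 mod 12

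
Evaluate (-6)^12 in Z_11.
Using Fermat: (-6)^{10} ≡ 1 (mod 11). 12 ≡ 2 (mod 10). So (-6)^{12} ≡ (-6)^{2} ≡ 3 (mod 11)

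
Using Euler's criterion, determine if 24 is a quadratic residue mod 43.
By Euler's criterion: 24^{21} ≡ 1 mod 43. Since this equals 1, 24 is a QR.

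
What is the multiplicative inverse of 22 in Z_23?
Since 23 is prime, by Fermat 22^(-1) ≡ 22^{21} ≡ 22 mod 23. Verify: 22 × 22 = 484 ≡ 1 mod 23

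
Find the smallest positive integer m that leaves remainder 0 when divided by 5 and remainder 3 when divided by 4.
M = 5 × 4 = 20. M₁ = 4, y₁ ≡ 4 mod 5. M₂ = 5, y₂ ≡ 1 mod 4. m = 0×4×4 + 3×5×1 ≡ 15 mod 20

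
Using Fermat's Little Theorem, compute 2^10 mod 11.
By Fermat's Little Theorem, 2^{10} ≡ 1 (mod 11) since 11 is prime and gcd(2, 11) = 1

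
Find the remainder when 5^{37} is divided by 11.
By Fermat: 5^{10} ≡ 1 (mod 11). 37 = 3×10 + 7. So 5^{37} ≡ 5^{7} ≡ 3 (mod 11)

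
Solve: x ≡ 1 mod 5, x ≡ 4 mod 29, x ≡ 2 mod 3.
M = 5 × 29 × 3 = 435. M₁ = 87, y₁ ≡ 3 mod 5. M₂ = 15, y₂ ≡ 2 mod 29. M₃ = 145, y₃ ≡ 1 mod 3. x = 1×87×3 + 4×15×2 + 2×145×1 ≡ 236 mod 435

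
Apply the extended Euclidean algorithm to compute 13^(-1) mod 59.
Extended GCD: 13(-9) + 59(2) = 1. So 13^(-1) ≡ -9 ≡ 50 mod 59. Verify: 13 × 50 = 650 ≡ 1 mod 59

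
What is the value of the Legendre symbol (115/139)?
(115/139) = 115^{69} mod 139 = -1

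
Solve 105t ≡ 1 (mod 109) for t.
Since 109 is prime, by Fermat 105^(-1) ≡ 105^{107} ≡ 27 (mod 109). Verify: 105 × 27 = 2835 ≡ 1 (mod 109)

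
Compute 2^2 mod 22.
2^{2} = 4 ≡ 4 mod 22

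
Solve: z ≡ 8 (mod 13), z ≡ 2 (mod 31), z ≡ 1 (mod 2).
M = 13 × 31 × 2 = 806. M₁ = 62, y₁ ≡ 4 (mod 13). M₂ = 26, y₂ ≡ 6 (mod 31). M₃ = 403, y₃ ≡ 1 (mod 2). z = 8×62×4 + 2×26×6 + 1×403×1 ≡ 281 (mod 806)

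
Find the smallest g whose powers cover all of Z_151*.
g = 6. For each prime q|150: 6^{75}≡150, 6^{50}≡32, 6^{30}≡59, none ≡ 1, so ord_151(6) = 150 and 6 is a primitive root.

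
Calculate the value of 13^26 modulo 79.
By repeated squaring (mod 79): 13^{1}≡13, 13^{2}≡11, 13^{4}≡42, 13^{8}≡26, 13^{16}≡44. Then 13^{26} = 13^{16+8+2} ≡ 44 × 26 × 11 ≡ 23 (mod 79)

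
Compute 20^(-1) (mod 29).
Since 29 is prime, by Fermat 20^(-1) ≡ 20^{27} ≡ 16 (mod 29). Verify: 20 × 16 = 320 ≡ 1 (mod 29)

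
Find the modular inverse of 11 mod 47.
Since 47 is prime, by Fermat 11^(-1) ≡ 11^{45} ≡ 30 mod 47. Verify: 11 × 30 = 330 ≡ 1 mod 47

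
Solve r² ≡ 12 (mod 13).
The square roots of 12 mod 13 are 8 and 5. Verify: 8² = 64 ≡ 12 (mod 13)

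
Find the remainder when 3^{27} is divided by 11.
By Fermat: 3^{10} ≡ 1 (mod 11). 27 = 2×10 + 7. So 3^{27} ≡ 3^{7} ≡ 9 (mod 11)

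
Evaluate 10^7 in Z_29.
By repeated squaring (mod 29): 10^{1}≡10, 10^{2}≡13, 10^{4}≡24. Then 10^{7} = 10^{4+2+1} ≡ 24 × 13 × 10 ≡ 17 (mod 29)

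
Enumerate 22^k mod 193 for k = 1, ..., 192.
22^1, 22^2, ..., 22^{192} mod 193: [22, 98, 33, 147, 146, 124, 26, 186, 39, 86, 155, 129, 136, 97, 11, 49, 113, 170, 73, 62, 13, 93, 116, 43, 174, 161, 68, 145, 102, 121, 153, 85, 133, 31, 103, 143, 58, 118, 87, 177, 34, 169, 51, 157, 173, 139, 163, 112, 148, 168, 29, 59, 140, 185, 17, 181, 122, 175, 183, 166, 178, 56, 74, 84, 111, 126, 70, 189, 105, 187, 61, 184, 188, 83, 89, 28, 37, 42, 152, 63, 35, 191, 149, 190, 127, 92, 94, 138, 141, 14, 115, 21, 76, 128, 114, 192, 171, 95, 160, 46, 47, 69, 167, 7, 154, 107, 38, 64, 57, 96, 182, 144, 80, 23, 120, 131, 180, 100, 77, 150, 19, 32, 125, 48, 91, 72, 40, 108, 60, 162, 90, 50, 135, 75, 106, 16, 159, 24, 142, 36, 20, 54, 30, 81, 45, 25, 164, 134, 53, 8, 176, 12, 71, 18, 10, 27, 15, 137, 119, 109, 82, 67, 123, 4, 88, 6, 132, 9, 5, 110, 104, 165, 156, 151, 41, 130, 158, 2, 44, 3, 66, 101, 99, 55, 52, 179, 78, 172, 117, 65, 79, 1]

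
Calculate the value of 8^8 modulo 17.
By repeated squaring (mod 17): 8^{1}≡8, 8^{2}≡13, 8^{4}≡16, 8^{8}≡1. So 8^{8} ≡ 1 (mod 17)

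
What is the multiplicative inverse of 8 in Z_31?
Since 31 is prime, by Fermat 8^(-1) ≡ 8^{29} ≡ 4 (mod 31). Verify: 8 × 4 = 32 ≡ 1 (mod 31)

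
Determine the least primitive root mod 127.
g = 3. For each prime q|126: 3^{63}≡126, 3^{42}≡107, 3^{18}≡4, none ≡ 1, so ord_127(3) = 126 and 3 is a primitive root.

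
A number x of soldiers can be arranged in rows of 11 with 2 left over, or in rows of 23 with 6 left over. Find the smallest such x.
M = 11 × 23 = 253. M₁ = 23, y₁ ≡ 1 mod 11. M₂ = 11, y₂ ≡ 21 mod 23. x = 2×23×1 + 6×11×21 ≡ 167 mod 253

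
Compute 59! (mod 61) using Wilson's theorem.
(60)! = (59)! × (60) ≡ -1 (mod 61). So (59)! ≡ -1 × (60)^(-1) ≡ (-1)×(-1) = 1 (mod 61)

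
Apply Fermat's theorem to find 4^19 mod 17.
By Fermat: 4^{16} ≡ 1 mod 17. So 4^{19} = 4^{16} · 4^{3} ≡ 4^{3} ≡ 13 mod 17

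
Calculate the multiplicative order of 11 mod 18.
Powers of 11 mod 18: 11^1≡11, 11^2≡13, 11^3≡17, 11^4≡7, 11^5≡5, 11^6≡1. Order = 6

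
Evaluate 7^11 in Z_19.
By repeated squaring mod 19: 7^{1}≡7, 7^{2}≡11, 7^{4}≡7, 7^{8}≡11. Then 7^{11} = 7^{8+2+1} ≡ 11 × 11 × 7 ≡ 11 mod 19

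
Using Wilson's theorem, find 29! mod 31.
(30)! = (29)! × (30) ≡ -1 mod 31. So (29)! ≡ -1 × (30)^(-1) ≡ (-1)×(-1) = 1 mod 31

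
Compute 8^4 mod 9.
8^{4} = 4096 ≡ 1 mod 9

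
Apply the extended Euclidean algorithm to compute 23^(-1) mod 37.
Extended GCD: 23(-8) + 37(5) = 1. So 23^(-1) ≡ -8 ≡ 29 (mod 37). Verify: 23 × 29 = 667 ≡ 1 (mod 37)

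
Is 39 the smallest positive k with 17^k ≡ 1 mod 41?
Powers of 17 mod 41: 17^1≡17, 17^2≡2, 17^3≡34, 17^4≡4, 17^5≡27, 17^6≡8, 17^7≡13, 17^8≡16, 17^9≡26, 17^10≡32, 17^11≡11, 17^12≡23, 17^13≡22, 17^14≡5, 17^15≡3, 17^16≡10, 17^17≡6, 17^18≡20, 17^19≡12, 17^20≡40, 17^21≡24, 17^22≡39, 17^23≡7, 17^24≡37, 17^25≡14, 17^26≡33, 17^27≡28, 17^28≡25, 17^29≡15, 17^30≡9, 17^31≡30, 17^32≡18, 17^33≡19, 17^34≡36, 17^35≡38, 17^36≡31, 17^37≡35, 17^38≡21, 17^39≡29, 17^40≡1. 17^39≡29≢1, so ord ≠ 39. No, the actual order is 40.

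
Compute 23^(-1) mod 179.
Since 179 is prime, by Fermat 23^(-1) ≡ 23^{177} ≡ 109 mod 179. Verify: 23 × 109 = 2507 ≡ 1 mod 179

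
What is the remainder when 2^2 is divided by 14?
2^{2} = 4 ≡ 4 (mod 14)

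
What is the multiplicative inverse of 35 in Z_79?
Since 79 is prime, by Fermat 35^(-1) ≡ 35^{77} ≡ 70 mod 79. Verify: 35 × 70 = 2450 ≡ 1 mod 79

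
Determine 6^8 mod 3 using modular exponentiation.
By repeated squaring (mod 3): 6^{1}≡0, 6^{2}≡0, 6^{4}≡0, 6^{8}≡0. So 6^{8} ≡ 0 (mod 3)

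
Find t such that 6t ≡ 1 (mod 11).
Since 11 is prime, by Fermat 6^(-1) ≡ 6^{9} ≡ 2 (mod 11). Verify: 6 × 2 = 12 ≡ 1 (mod 11)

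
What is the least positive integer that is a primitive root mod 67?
g = 2. Powers: [2, 4, 8, 16, 32, 64, 61, ...] generates all 66 non-zero residues.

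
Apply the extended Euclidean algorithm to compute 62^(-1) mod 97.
Extended GCD: 62(36) + 97(-23) = 1. So 62^(-1) ≡ 36 (mod 97). Verify: 62 × 36 = 2232 ≡ 1 (mod 97)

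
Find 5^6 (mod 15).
By repeated squaring (mod 15): 5^{1}≡5, 5^{2}≡10, 5^{4}≡10. Then 5^{6} = 5^{4+2} ≡ 10 × 10 ≡ 10 (mod 15)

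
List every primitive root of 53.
There are φ(52) = 24 primitive roots mod 53: {2, 3, 5, 8, 12, 14, 18, 19, 20, 21, 22, 26, 27, 31, 32, 33, 34, 35, 39, 41, 45, 48, 50, 51}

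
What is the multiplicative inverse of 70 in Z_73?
Since 73 is prime, by Fermat 70^(-1) ≡ 70^{71} ≡ 24 (mod 73). Verify: 70 × 24 = 1680 ≡ 1 (mod 73)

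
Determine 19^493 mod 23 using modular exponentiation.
Using Fermat: 19^{22} ≡ 1 mod 23. 493 ≡ 9 mod 22. So 19^{493} ≡ 19^{9} ≡ 10 mod 23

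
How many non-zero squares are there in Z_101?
Exactly half the non-zero residues mod a prime are QRs: (101-1)/2 = 50.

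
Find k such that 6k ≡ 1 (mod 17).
Since 17 is prime, by Fermat 6^(-1) ≡ 6^{15} ≡ 3 (mod 17). Verify: 6 × 3 = 18 ≡ 1 (mod 17)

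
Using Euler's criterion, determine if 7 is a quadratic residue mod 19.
By Euler's criterion: 7^{9} ≡ 1 mod 19. Since this equals 1, 7 is a QR.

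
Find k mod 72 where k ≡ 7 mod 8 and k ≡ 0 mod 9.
M = 8 × 9 = 72. M₁ = 9, y₁ ≡ 1 mod 8. M₂ = 8, y₂ ≡ 8 mod 9. k = 7×9×1 + 0×8×8 ≡ 63 mod 72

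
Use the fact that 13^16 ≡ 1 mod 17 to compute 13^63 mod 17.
By Fermat: 13^{16} ≡ 1 mod 17. 63 = 3×16 + 15. So 13^{63} ≡ 13^{15} ≡ 4 mod 17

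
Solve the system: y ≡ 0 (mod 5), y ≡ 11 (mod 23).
M = 5 × 23 = 115. M₁ = 23, y₁ ≡ 2 (mod 5). M₂ = 5, y₂ ≡ 14 (mod 23). y = 0×23×2 + 11×5×14 ≡ 80 (mod 115)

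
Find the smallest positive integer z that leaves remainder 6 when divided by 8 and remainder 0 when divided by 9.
M = 8 × 9 = 72. M₁ = 9, y₁ ≡ 1 mod 8. M₂ = 8, y₂ ≡ 8 mod 9. z = 6×9×1 + 0×8×8 ≡ 54 mod 72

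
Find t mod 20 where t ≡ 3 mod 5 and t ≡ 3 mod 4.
M = 5 × 4 = 20. M₁ = 4, y₁ ≡ 4 mod 5. M₂ = 5, y₂ ≡ 1 mod 4. t = 3×4×4 + 3×5×1 ≡ 3 mod 20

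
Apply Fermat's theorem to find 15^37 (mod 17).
By Fermat: 15^{16} ≡ 1 (mod 17). 37 = 2×16 + 5. So 15^{37} ≡ 15^{5} ≡ 2 (mod 17)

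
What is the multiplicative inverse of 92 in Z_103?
Since 103 is prime, by Fermat 92^(-1) ≡ 92^{101} ≡ 28 mod 103. Verify: 92 × 28 = 2576 ≡ 1 mod 103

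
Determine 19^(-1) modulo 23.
Since 23 is prime, by Fermat 19^(-1) ≡ 19^{21} ≡ 17 (mod 23). Verify: 19 × 17 = 323 ≡ 1 (mod 23)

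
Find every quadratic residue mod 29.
QRs mod 29: {1, 4, 5, 6, 7, 9, 13, 16, 20, 22, 23, 24, 25, 28}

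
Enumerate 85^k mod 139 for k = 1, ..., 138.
85^1, 85^2, ..., 85^{138} mod 139: [85, 136, 23, 9, 70, 112, 68, 81, 74, 35, 56, 34, 110, 37, 87, 28, 17, 55, 88, 113, 14, 78, 97, 44, 126, 7, 39, 118, 22, 63, 73, 89, 59, 11, 101, 106, 114, 99, 75, 120, 53, 57, 119, 107, 60, 96, 98, 129, 123, 30, 48, 49, 134, 131, 15, 24, 94, 67, 135, 77, 12, 47, 103, 137, 108, 6, 93, 121, 138, 54, 3, 116, 130, 69, 27, 71, 58, 65, 104, 83, 105, 29, 102, 52, 111, 122, 84, 51, 26, 125, 61, 42, 95, 13, 132, 100, 21, 117, 76, 66, 50, 80, 128, 38, 33, 25, 40, 64, 19, 86, 82, 20, 32, 79, 43, 41, 10, 16, 109, 91, 90, 5, 8, 124, 115, 45, 72, 4, 62, 127, 92, 36, 2, 31, 133, 46, 18, 1]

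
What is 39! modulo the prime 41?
(40)! = (39)! × (40) ≡ -1 mod 41. So (39)! ≡ -1 × (40)^(-1) ≡ (-1)×(-1) = 1 mod 41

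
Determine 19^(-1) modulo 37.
Since 37 is prime, by Fermat 19^(-1) ≡ 19^{35} ≡ 2 (mod 37). Verify: 19 × 2 = 38 ≡ 1 (mod 37)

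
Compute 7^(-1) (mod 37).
Since 37 is prime, by Fermat 7^(-1) ≡ 7^{35} ≡ 16 (mod 37). Verify: 7 × 16 = 112 ≡ 1 (mod 37)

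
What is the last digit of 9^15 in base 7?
Using Fermat: 9^{6} ≡ 1 mod 7. 15 ≡ 3 mod 6. So 9^{15} ≡ 9^{3} ≡ 1 mod 7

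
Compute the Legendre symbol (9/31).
(9/31) = 9^{15} mod 31 = 1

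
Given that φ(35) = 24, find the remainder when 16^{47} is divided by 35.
By Euler: 16^{24} ≡ 1 (mod 35) since gcd(16, 35) = 1. 47 = 1×24 + 23. So 16^{47} ≡ 16^{23} ≡ 11 (mod 35)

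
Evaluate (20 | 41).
(20/41) = 20^{20} mod 41 = 1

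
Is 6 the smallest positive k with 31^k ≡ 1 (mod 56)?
Powers of 31 mod 56: 31^1≡31, 31^2≡9, 31^3≡55, 31^4≡25, 31^5≡47, 31^6≡1. First k with 31^k≡1 is k=6. Yes, ord_56(31) = 6.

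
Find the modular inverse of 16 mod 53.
Since 53 is prime, by Fermat 16^(-1) ≡ 16^{51} ≡ 10 mod 53. Verify: 16 × 10 = 160 ≡ 1 mod 53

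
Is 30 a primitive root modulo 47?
ord_47(30) divides 46. For each prime q|46: 30^{23}≡46, 30^{2}≡7, none ≡ 1. So 30 has order 46 and is a primitive root mod 47.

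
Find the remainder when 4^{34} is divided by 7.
By Fermat: 4^{6} ≡ 1 mod 7. 34 = 5×6 + 4. So 4^{34} ≡ 4^{4} ≡ 4 mod 7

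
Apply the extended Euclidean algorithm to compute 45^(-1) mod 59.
Extended GCD: 45(21) + 59(-16) = 1. So 45^(-1) ≡ 21 (mod 59). Verify: 45 × 21 = 945 ≡ 1 (mod 59)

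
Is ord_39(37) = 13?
Powers of 37 mod 39: 37^1≡37, 37^2≡4, 37^3≡31, 37^4≡16, 37^5≡7, 37^6≡25, 37^7≡28, 37^8≡22, 37^9≡34, 37^10≡10, 37^11≡19, 37^12≡1. Already 37^12≡1, so the order is 12 < 13. No, the actual order is 12.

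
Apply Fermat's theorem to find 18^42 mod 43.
By Fermat's Little Theorem, 18^{42} ≡ 1 mod 43 since 43 is prime and gcd(18, 43) = 1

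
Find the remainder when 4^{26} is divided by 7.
By Fermat: 4^{6} ≡ 1 mod 7. 26 = 4×6 + 2. So 4^{26} ≡ 4^{2} ≡ 2 mod 7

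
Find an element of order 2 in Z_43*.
42 has order 2 mod 43 since 42^{2} ≡ 1 (mod 43) and no smaller power works.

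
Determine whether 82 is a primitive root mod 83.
82^{2} ≡ 1 mod 83 and 2 < 82, so ord_83(82) = 2 ≠ 82 and 82 is not a primitive root.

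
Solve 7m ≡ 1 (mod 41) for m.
Since 41 is prime, by Fermat 7^(-1) ≡ 7^{39} ≡ 6 (mod 41). Verify: 7 × 6 = 42 ≡ 1 (mod 41)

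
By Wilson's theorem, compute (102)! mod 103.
By Wilson's theorem, (102)! ≡ -1 ≡ 102 mod 103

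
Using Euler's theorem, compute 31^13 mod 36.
By Euler: 31^{12} ≡ 1 mod 36 since gcd(31, 36) = 1. 13 = 1×12 + 1. So 31^{13} ≡ 31^{1} ≡ 31 mod 36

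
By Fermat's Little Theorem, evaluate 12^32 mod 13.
By Fermat: 12^{12} ≡ 1 mod 13. 32 = 2×12 + 8. So 12^{32} ≡ 12^{8} ≡ 1 mod 13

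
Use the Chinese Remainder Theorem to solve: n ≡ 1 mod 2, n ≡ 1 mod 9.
M = 2 × 9 = 18. M₁ = 9, y₁ ≡ 1 mod 2. M₂ = 2, y₂ ≡ 5 mod 9. n = 1×9×1 + 1×2×5 ≡ 1 mod 18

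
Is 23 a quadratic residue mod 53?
By Euler's criterion: 23^{26} ≡ 52 mod 53. Since this equals -1 (≡ 52), 23 is not a QR.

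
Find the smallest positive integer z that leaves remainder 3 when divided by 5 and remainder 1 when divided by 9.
M = 5 × 9 = 45. M₁ = 9, y₁ ≡ 4 (mod 5). M₂ = 5, y₂ ≡ 2 (mod 9). z = 3×9×4 + 1×5×2 ≡ 28 (mod 45)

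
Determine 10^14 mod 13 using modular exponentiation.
Using Fermat: 10^{12} ≡ 1 (mod 13). 14 ≡ 2 (mod 12). So 10^{14} ≡ 10^{2} ≡ 9 (mod 13)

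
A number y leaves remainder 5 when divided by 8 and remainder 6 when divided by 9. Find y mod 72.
M = 8 × 9 = 72. M₁ = 9, y₁ ≡ 1 mod 8. M₂ = 8, y₂ ≡ 8 mod 9. y = 5×9×1 + 6×8×8 ≡ 69 mod 72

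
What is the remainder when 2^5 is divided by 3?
Using Fermat: 2^{2} ≡ 1 (mod 3). 5 ≡ 1 (mod 2). So 2^{5} ≡ 2^{1} ≡ 2 (mod 3)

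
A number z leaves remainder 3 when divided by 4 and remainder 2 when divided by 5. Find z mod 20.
M = 4 × 5 = 20. M₁ = 5, y₁ ≡ 1 mod 4. M₂ = 4, y₂ ≡ 4 mod 5. z = 3×5×1 + 2×4×4 ≡ 7 mod 20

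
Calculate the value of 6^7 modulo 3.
By repeated squaring (mod 3): 6^{1}≡0, 6^{2}≡0, 6^{4}≡0. Then 6^{7} = 6^{4+2+1} ≡ 0 × 0 × 0 ≡ 0 (mod 3)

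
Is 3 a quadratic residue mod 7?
By Euler's criterion: 3^{3} ≡ 6 (mod 7). Since this equals -1 (≡ 6), 3 is not a QR.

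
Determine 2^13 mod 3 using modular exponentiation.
Using Fermat: 2^{2} ≡ 1 mod 3. 13 ≡ 1 mod 2. So 2^{13} ≡ 2^{1} ≡ 2 mod 3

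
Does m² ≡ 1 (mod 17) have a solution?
By Euler's criterion: 1^{8} ≡ 1 (mod 17). Since this equals 1, 1 is a QR.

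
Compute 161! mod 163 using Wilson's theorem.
(162)! = (161)! × (162) ≡ -1 mod 163. So (161)! ≡ -1 × (162)^(-1) ≡ (-1)×(-1) = 1 mod 163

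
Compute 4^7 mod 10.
By repeated squaring (mod 10): 4^{1}≡4, 4^{2}≡6, 4^{4}≡6. Then 4^{7} = 4^{4+2+1} ≡ 6 × 6 × 4 ≡ 4 (mod 10)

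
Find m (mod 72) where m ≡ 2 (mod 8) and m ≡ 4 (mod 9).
M = 8 × 9 = 72. M₁ = 9, y₁ ≡ 1 (mod 8). M₂ = 8, y₂ ≡ 8 (mod 9). m = 2×9×1 + 4×8×8 ≡ 58 (mod 72)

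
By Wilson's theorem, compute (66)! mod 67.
By Wilson's theorem, (66)! ≡ -1 ≡ 66 mod 67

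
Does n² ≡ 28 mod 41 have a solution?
By Euler's criterion: 28^{20} ≡ 40 mod 41. Since this equals -1 (≡ 40), 28 is not a QR.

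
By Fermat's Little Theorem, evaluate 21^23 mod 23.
By Fermat: 21^{22} ≡ 1 mod 23. So 21^{23} = 21^{22} · 21^{1} ≡ 21^{1} ≡ 21 mod 23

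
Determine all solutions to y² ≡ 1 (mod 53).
The square roots of 1 mod 53 are 1 and 52. Verify: 1² = 1 ≡ 1 (mod 53)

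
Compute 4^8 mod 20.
By repeated squaring (mod 20): 4^{1}≡4, 4^{2}≡16, 4^{4}≡16, 4^{8}≡16. So 4^{8} ≡ 16 (mod 20)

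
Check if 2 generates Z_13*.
ord_13(2) divides 12. For each prime q|12: 2^{6}≡12, 2^{4}≡3, none ≡ 1. So 2 has order 12 and is a primitive root mod 13.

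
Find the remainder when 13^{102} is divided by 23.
By Fermat: 13^{22} ≡ 1 mod 23. 102 = 4×22 + 14. So 13^{102} ≡ 13^{14} ≡ 12 mod 23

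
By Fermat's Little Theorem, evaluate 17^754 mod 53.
By Fermat: 17^{52} ≡ 1 (mod 53). 754 ≡ 26 (mod 52). So 17^{754} ≡ 17^{26} ≡ 1 (mod 53)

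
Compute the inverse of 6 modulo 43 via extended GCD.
Extended GCD: 6(-7) + 43(1) = 1. So 6^(-1) ≡ -7 ≡ 36 mod 43. Verify: 6 × 36 = 216 ≡ 1 mod 43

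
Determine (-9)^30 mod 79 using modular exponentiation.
By repeated squaring mod 79: (-9)^{1}≡70, (-9)^{2}≡2, (-9)^{4}≡4, (-9)^{8}≡16, (-9)^{16}≡19. Then (-9)^{30} = (-9)^{16+8+4+2} ≡ 19 × 16 × 4 × 2 ≡ 62 mod 79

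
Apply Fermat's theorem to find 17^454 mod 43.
By Fermat: 17^{42} ≡ 1 mod 43. 454 ≡ 34 mod 42. So 17^{454} ≡ 17^{34} ≡ 13 mod 43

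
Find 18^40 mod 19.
Using Fermat: 18^{18} ≡ 1 mod 19. 40 ≡ 4 mod 18. So 18^{40} ≡ 18^{4} ≡ 1 mod 19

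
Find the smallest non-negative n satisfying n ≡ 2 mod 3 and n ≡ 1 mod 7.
M = 3 × 7 = 21. M₁ = 7, y₁ ≡ 1 mod 3. M₂ = 3, y₂ ≡ 5 mod 7. n = 2×7×1 + 1×3×5 ≡ 8 mod 21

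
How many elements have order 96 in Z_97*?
A prime p has φ(p-1) primitive roots; here φ(96) = 32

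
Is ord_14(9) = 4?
Powers of 9 mod 14: 9^1≡9, 9^2≡11, 9^3≡1. Already 9^3≡1, so the order is 3 < 4. No, the actual order is 3.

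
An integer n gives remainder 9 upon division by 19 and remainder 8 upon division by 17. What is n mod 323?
M = 19 × 17 = 323. M₁ = 17, y₁ ≡ 9 mod 19. M₂ = 19, y₂ ≡ 9 mod 17. n = 9×17×9 + 8×19×9 ≡ 161 mod 323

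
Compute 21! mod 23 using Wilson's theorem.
(22)! = (21)! × (22) ≡ -1 mod 23. So (21)! ≡ -1 × (22)^(-1) ≡ (-1)×(-1) = 1 mod 23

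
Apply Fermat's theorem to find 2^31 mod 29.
By Fermat: 2^{28} ≡ 1 mod 29. So 2^{31} = 2^{28} · 2^{3} ≡ 2^{3} ≡ 8 mod 29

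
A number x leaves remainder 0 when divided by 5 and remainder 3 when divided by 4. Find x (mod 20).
M = 5 × 4 = 20. M₁ = 4, y₁ ≡ 4 (mod 5). M₂ = 5, y₂ ≡ 1 (mod 4). x = 0×4×4 + 3×5×1 ≡ 15 (mod 20)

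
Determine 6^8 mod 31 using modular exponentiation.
By repeated squaring mod 31: 6^{1}≡6, 6^{2}≡5, 6^{4}≡25, 6^{8}≡5. So 6^{8} ≡ 5 mod 31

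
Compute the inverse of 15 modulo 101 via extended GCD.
Extended GCD: 15(27) + 101(-4) = 1. So 15^(-1) ≡ 27 mod 101. Verify: 15 × 27 = 405 ≡ 1 mod 101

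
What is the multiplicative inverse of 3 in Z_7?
Since 7 is prime, by Fermat 3^(-1) ≡ 3^{5} ≡ 5 (mod 7). Verify: 3 × 5 = 15 ≡ 1 (mod 7)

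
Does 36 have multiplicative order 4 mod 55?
Powers of 36 mod 55: 36^1≡36, 36^2≡31, 36^3≡16, 36^4≡26, 36^5≡1. 36^4≡26≢1, so ord ≠ 4. No, the actual order is 5.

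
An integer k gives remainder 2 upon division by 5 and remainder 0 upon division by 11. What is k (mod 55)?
M = 5 × 11 = 55. M₁ = 11, y₁ ≡ 1 (mod 5). M₂ = 5, y₂ ≡ 9 (mod 11). k = 2×11×1 + 0×5×9 ≡ 22 (mod 55)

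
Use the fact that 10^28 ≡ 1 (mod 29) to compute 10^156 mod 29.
By Fermat: 10^{28} ≡ 1 (mod 29). 156 = 5×28 + 16. So 10^{156} ≡ 10^{16} ≡ 16 (mod 29)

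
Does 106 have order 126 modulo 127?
ord_127(106) divides 126. For each prime q|126: 106^{63}≡126, 106^{42}≡19, 106^{18}≡2, none ≡ 1. So 106 has order 126 and is a primitive root mod 127.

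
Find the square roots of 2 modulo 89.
The square roots of 2 mod 89 are 64 and 25. Verify: 64² = 4096 ≡ 2 mod 89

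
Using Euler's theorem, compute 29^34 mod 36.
By Euler: 29^{12} ≡ 1 mod 36 since gcd(29, 36) = 1. 34 = 2×12 + 10. So 29^{34} ≡ 29^{10} ≡ 25 mod 36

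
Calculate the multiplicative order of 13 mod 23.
Powers of 13 mod 23: 13^1≡13, 13^2≡8, 13^3≡12, 13^4≡18, 13^5≡4, 13^6≡6, 13^7≡9, 13^8≡2, 13^9≡3, 13^10≡16, 13^11≡1. So the order of 13 is 11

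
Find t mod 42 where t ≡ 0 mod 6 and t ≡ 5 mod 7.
M = 6 × 7 = 42. M₁ = 7, y₁ ≡ 1 mod 6. M₂ = 6, y₂ ≡ 6 mod 7. t = 0×7×1 + 5×6×6 ≡ 12 mod 42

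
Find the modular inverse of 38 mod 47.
Since 47 is prime, by Fermat 38^(-1) ≡ 38^{45} ≡ 26 (mod 47). Verify: 38 × 26 = 988 ≡ 1 (mod 47)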